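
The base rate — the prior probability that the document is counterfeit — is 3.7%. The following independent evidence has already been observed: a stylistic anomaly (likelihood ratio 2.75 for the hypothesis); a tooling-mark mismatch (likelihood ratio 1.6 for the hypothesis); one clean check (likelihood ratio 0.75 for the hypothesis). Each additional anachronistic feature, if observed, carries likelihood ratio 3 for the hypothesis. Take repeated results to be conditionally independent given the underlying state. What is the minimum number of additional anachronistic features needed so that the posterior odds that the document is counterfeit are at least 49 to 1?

Prior odds = 0.037/0.963 = 37/963.
Combined Bayes factor of the evidence already in hand = 2.75 × 1.6 × 0.75 = 3.3.
Odds after that evidence = (37/963) × 3.3 = 407/3210.
Target odds = 49.
Need 3ⁿ ≥ 49 ÷ (407/3210) = 157290/407.
3⁵ = 243 falls short of 157290/407 but 3⁶ = 729 reaches it, so n = 6.

6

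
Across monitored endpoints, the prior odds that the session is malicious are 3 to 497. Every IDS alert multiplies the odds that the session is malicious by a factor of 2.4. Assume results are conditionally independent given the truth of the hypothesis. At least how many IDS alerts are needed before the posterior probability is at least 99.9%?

14

Prior odds = 3/497.
Likelihood ratio per IDS alert = 2.4.
Target posterior odds = 0.999/0.001 = 999.
Require 2.4ⁿ ≥ 999 ÷ (3/497) = 165501.
2.4¹³ ≈87648.8 falls short of 165501 but 2.4¹⁴ ≈210357 reaches it, so n = 14.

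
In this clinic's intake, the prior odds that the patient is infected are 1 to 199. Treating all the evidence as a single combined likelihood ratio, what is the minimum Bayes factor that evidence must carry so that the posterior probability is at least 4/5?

796

Prior odds = 1/199.
Target odds = 0.8/0.2 = 4.
Required Bayes factor = 4 ÷ (1/199) = 796.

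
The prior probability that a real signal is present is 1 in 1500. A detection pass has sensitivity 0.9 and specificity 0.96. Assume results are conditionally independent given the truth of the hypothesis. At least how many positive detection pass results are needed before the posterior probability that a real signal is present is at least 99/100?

Prior odds: (1/1500) ÷ (1499/1500) = 1/1499.
False-positive rate = 1 − 0.96 = 0.04; likelihood ratio of a positive = 0.9/0.04 = 22.5.
Target odds: 0.99 ÷ 0.01 = 99.
Need (1/1499) × 22.5ⁿ ≥ 99, i.e. 22.5ⁿ ≥ 148401.
22.5³ = 11390.625 falls short of 148401 but 22.5⁴ = 256289.0625 reaches it, so n = 4.

4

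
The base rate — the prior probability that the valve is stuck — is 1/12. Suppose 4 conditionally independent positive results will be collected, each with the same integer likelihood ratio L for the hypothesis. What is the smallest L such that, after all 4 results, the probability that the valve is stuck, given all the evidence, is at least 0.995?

7

Prior odds = (1/12)/(11/12) = 1/11.
Target odds = 0.995/0.005 = 199.
Need L⁴ ≥ 199 ÷ (1/11) = 2189.
6⁴ = 1296 < 2189 ≤ 2401 = 7⁴, so L = 7.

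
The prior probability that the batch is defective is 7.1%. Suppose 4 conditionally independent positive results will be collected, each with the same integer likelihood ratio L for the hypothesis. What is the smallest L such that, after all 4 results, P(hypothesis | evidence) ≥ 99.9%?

Prior odds = 0.071/0.929 = 71/929.
Target odds = 0.999/0.001 = 999.
Need L⁴ ≥ 999 ÷ (71/929) = 928071/71.
10⁴ = 10000 < 928071/71 ≤ 14641 = 11⁴, so L = 11.

11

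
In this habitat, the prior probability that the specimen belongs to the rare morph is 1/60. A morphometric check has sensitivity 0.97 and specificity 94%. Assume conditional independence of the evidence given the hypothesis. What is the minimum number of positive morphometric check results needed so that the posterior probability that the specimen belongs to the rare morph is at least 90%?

Prior odds = (1/60)/(59/60) = 1/59.
False-positive rate = 1 − 0.94 = 0.06; likelihood ratio of a positive = 0.97/0.06 = 97/6.
Target odds: 0.9 ÷ 0.1 = 9.
Need (1/59) × (97/6)ⁿ ≥ 9, i.e. (97/6)ⁿ ≥ 531.
(97/6)² = 9409/36 falls short of 531 but (97/6)³ = 912673/216 reaches it, so n = 3.

3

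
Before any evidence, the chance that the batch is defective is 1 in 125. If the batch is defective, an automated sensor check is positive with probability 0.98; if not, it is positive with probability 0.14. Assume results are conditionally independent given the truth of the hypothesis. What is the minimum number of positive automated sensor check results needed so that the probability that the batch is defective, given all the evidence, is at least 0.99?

Prior odds = 0.008/0.992 = 1/124.
Likelihood ratio of a positive = 0.98/0.14 = 7.
Target posterior odds = 0.99/0.01 = 99.
Need (1/124) × 7ⁿ ≥ 99, i.e. 7ⁿ ≥ 12276.
7⁴ = 2401 falls short of 12276 but 7⁵ = 16807 reaches it, so n = 5.

5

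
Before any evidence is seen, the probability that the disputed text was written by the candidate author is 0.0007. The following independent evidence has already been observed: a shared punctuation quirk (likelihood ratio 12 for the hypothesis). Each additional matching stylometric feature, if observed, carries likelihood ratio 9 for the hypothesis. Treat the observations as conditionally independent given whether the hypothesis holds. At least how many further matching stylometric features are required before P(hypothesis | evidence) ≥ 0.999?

6

Prior odds = 0.0007/0.9993 = 7/9993.
Bayes factor of the evidence already in hand = 12.
Odds after that evidence = (7/9993) × 12 = 28/3331.
Target odds = 0.999/0.001 = 999.
Need 9ⁿ ≥ 999 ÷ (28/3331) = 3327669/28.
9⁵ = 59049 falls short of 3327669/28 but 9⁶ = 531441 reaches it, so n = 6.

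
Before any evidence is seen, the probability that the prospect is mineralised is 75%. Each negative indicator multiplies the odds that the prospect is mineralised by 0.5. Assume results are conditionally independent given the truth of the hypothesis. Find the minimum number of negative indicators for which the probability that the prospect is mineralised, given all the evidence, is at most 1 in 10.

Prior odds = 0.75/0.25 = 3.
Likelihood ratio per negative indicator = 0.5.
Target odds: 0.1 ÷ 0.9 = 1/9.
Require 0.5ⁿ ≤ 1/9 ÷ 3 = 1/27.
0.5⁴ = 0.0625 is still above 1/27 but 0.5⁵ = 0.03125 is at or below it, so n = 5.

5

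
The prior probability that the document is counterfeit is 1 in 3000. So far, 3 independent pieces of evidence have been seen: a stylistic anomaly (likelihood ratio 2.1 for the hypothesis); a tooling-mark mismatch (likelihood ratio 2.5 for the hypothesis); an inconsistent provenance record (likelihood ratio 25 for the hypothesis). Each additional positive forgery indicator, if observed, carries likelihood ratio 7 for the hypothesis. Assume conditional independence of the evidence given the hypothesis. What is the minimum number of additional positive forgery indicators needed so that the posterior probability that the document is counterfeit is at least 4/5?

3

Prior odds = (1/3000)/(2999/3000) = 1/2999.
Combined Bayes factor of the evidence already in hand = 2.1 × 2.5 × 25 = 131.25.
Odds after that evidence = (1/2999) × 131.25 = 525/11996.
Target odds = 0.8/0.2 = 4.
Need 7ⁿ ≥ 4 ÷ (525/11996) = 47984/525.
7² = 49 falls short of 47984/525 but 7³ = 343 reaches it, so n = 3.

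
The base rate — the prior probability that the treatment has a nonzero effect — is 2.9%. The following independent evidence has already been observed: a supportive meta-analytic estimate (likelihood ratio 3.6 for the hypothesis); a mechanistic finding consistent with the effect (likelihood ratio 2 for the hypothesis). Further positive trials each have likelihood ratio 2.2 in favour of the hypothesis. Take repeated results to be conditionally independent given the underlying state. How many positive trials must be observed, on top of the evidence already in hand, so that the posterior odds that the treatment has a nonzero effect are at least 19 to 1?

Prior odds = 0.029/0.971 = 29/971.
Combined Bayes factor of the evidence already in hand = 3.6 × 2 = 7.2.
Odds after that evidence = (29/971) × 7.2 = 1044/4855.
Target odds = 19.
Need 2.2ⁿ ≥ 19 ÷ (1044/4855) = 92245/1044.
2.2⁵ = 51.53632 falls short of 92245/1044 but 2.2⁶ = 1771561/15625 reaches it, so n = 6.

6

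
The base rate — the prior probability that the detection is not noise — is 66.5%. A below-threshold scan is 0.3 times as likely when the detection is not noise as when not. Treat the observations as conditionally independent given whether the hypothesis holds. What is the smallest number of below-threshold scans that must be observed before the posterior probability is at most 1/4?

2

Prior odds = 0.665/0.335 = 133/67.
Likelihood ratio per below-threshold scan = 0.3.
Target odds: 0.25 ÷ 0.75 = 1/3.
Require 0.3ⁿ ≤ 1/3 ÷ (133/67) = 67/399.
0.3¹ = 0.3 is still above 67/399 but 0.3² = 0.09 is at or below it, so n = 2.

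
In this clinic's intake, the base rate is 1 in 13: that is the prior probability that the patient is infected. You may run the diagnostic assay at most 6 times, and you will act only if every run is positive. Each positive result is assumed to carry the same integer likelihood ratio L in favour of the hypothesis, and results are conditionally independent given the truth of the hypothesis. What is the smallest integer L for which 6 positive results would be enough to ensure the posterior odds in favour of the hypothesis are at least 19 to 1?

3

Prior odds = (1/13)/(12/13) = 1/12.
Target odds = 19.
Need L⁶ ≥ 19 ÷ (1/12) = 228.
2⁶ = 64 < 228 ≤ 729 = 3⁶, so L = 3.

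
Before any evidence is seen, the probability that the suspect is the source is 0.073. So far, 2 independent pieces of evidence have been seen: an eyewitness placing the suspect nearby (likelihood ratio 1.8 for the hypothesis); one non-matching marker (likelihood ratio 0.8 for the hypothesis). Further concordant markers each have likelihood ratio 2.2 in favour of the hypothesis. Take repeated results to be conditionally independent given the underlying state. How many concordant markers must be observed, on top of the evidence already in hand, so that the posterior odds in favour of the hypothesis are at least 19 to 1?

7

Prior odds = 0.073/0.927 = 73/927.
Combined Bayes factor of the evidence already in hand = 1.8 × 0.8 = 1.44.
Odds after that evidence = (73/927) × 1.44 = 292/2575.
Target odds = 19.
Need 2.2ⁿ ≥ 19 ÷ (292/2575) = 48925/292.
2.2⁶ = 1771561/15625 falls short of 48925/292 but 2.2⁷ = 19487171/78125 reaches it, so n = 7.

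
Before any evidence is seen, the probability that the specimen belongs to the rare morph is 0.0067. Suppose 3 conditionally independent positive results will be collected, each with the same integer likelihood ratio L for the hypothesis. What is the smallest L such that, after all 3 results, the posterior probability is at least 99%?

25

Prior odds = 0.0067/0.9933 = 67/9933.
Target odds = 0.99/0.01 = 99.
Need L³ ≥ 99 ÷ (67/9933) = 983367/67.
24³ = 13824 < 983367/67 ≤ 15625 = 25³, so L = 25.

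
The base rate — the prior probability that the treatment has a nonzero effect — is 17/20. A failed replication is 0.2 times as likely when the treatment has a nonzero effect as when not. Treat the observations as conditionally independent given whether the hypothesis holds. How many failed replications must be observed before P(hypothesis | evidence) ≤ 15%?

Prior odds: 0.85 ÷ 0.15 = 17/3.
Likelihood ratio per failed replication = 0.2.
Target posterior odds = 0.15/0.85 = 3/17.
Need (17/3) × 0.2ⁿ ≤ 3/17, i.e. 0.2ⁿ ≤ 9/289.
0.2² = 0.04 is still above 9/289 but 0.2³ = 0.008 is at or below it, so n = 3.

3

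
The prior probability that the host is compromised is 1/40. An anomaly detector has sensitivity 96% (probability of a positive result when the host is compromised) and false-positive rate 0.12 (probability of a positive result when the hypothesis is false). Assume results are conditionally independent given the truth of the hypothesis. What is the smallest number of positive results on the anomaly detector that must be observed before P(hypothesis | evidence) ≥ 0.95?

Prior odds: 0.025 ÷ 0.975 = 1/39.
Likelihood ratio of a positive result = 0.96/0.12 = 8.
Target odds: 0.95 ÷ 0.05 = 19.
Need (1/39) × 8ⁿ ≥ 19, i.e. 8ⁿ ≥ 741.
8³ = 512 falls short of 741 but 8⁴ = 4096 reaches it, so n = 4.

4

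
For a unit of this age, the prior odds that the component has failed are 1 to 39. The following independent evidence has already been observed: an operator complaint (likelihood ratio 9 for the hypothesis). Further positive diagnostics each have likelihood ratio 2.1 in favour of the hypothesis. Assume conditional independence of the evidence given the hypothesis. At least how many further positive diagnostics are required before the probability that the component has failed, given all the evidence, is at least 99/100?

9

Prior odds = 1/39.
Bayes factor of the evidence already in hand = 9.
Odds after that evidence = (1/39) × 9 = 3/13.
Target odds = 0.99/0.01 = 99.
Need 2.1ⁿ ≥ 99 ÷ (3/13) = 429.
2.1⁸ ≈378.229 falls short of 429 but 2.1⁹ ≈794.28 reaches it, so n = 9.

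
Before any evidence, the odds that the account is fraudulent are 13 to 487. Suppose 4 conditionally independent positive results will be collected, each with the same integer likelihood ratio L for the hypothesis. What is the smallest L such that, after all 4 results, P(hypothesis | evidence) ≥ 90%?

5

Prior odds = 13/487.
Target odds = 0.9/0.1 = 9.
Need L⁴ ≥ 9 ÷ (13/487) = 4383/13.
4⁴ = 256 < 4383/13 ≤ 625 = 5⁴, so L = 5.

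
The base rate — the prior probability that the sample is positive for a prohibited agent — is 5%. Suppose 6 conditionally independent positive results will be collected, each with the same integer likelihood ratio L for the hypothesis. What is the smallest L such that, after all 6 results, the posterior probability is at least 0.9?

Prior odds = 0.05/0.95 = 1/19.
Target odds = 0.9/0.1 = 9.
Need L⁶ ≥ 9 ÷ (1/19) = 171.
2⁶ = 64 < 171 ≤ 729 = 3⁶, so L = 3.

3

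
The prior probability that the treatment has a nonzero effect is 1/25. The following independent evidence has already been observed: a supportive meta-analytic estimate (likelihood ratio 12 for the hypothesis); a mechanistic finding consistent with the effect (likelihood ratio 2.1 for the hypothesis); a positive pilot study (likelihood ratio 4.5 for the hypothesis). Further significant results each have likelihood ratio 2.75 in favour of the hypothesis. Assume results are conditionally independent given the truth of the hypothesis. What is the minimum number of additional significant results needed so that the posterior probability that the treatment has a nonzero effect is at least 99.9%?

Prior odds = 0.04/0.96 = 1/24.
Combined Bayes factor of the evidence already in hand = 12 × 2.1 × 4.5 = 113.4.
Odds after that evidence = (1/24) × 113.4 = 4.725.
Target odds = 0.999/0.001 = 999.
Need 2.75ⁿ ≥ 999 ÷ 4.725 = 1480/7.
2.75⁵ = 161051/1024 falls short of 1480/7 but 2.75⁶ = 1771561/4096 reaches it, so n = 6.

6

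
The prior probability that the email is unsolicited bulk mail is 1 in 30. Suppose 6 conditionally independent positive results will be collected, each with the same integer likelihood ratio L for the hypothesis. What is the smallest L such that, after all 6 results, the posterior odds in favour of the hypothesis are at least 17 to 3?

Prior odds = (1/30)/(29/30) = 1/29.
Target odds = 17/3.
Need L⁶ ≥ 17/3 ÷ (1/29) = 493/3.
2⁶ = 64 < 493/3 ≤ 729 = 3⁶, so L = 3.

3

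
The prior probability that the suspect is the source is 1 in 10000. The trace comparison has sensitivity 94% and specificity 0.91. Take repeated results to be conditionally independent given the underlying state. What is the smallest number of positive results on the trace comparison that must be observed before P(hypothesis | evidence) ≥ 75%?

5

Prior odds = 0.0001/0.9999 = 1/9999.
False-positive rate = 1 − 0.91 = 0.09; likelihood ratio of a positive = 0.94/0.09 = 94/9.
Target odds: 0.75 ÷ 0.25 = 3.
Need (1/9999) × (94/9)ⁿ ≥ 3, i.e. (94/9)ⁿ ≥ 29997.
(94/9)⁴ = 78074896/6561 falls short of 29997 but (94/9)⁵ ≈124287 reaches it, so n = 5.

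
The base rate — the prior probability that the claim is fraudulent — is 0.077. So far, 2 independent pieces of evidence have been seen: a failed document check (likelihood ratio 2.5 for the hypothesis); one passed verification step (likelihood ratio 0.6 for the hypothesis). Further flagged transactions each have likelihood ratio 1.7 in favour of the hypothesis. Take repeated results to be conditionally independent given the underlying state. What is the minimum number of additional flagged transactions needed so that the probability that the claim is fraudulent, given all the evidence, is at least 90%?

Prior odds = 0.077/0.923 = 77/923.
Combined Bayes factor of the evidence already in hand = 2.5 × 0.6 = 1.5.
Odds after that evidence = (77/923) × 1.5 = 231/1846.
Target odds = 0.9/0.1 = 9.
Need 1.7ⁿ ≥ 9 ÷ (231/1846) = 5538/77.
1.7⁸ ≈69.7576 falls short of 5538/77 but 1.7⁹ ≈118.588 reaches it, so n = 9.

9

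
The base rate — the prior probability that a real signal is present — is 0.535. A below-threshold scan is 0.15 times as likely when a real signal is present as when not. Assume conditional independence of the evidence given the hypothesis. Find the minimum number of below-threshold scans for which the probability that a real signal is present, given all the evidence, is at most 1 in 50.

Prior odds: 0.535 ÷ 0.465 = 107/93.
Likelihood ratio per below-threshold scan = 0.15.
Target odds: 0.02 ÷ 0.98 = 1/49.
Need (107/93) × 0.15ⁿ ≤ 1/49, i.e. 0.15ⁿ ≤ 93/5243.
0.15² = 0.0225 is still above 93/5243 but 0.15³ = 0.003375 is at or below it, so n = 3.

3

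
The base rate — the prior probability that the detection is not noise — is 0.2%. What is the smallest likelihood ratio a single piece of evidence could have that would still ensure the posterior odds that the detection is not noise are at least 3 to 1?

Prior odds = 0.002/0.998 = 1/499.
Target odds = 3.
Required Bayes factor = 3 ÷ (1/499) = 1497.

1497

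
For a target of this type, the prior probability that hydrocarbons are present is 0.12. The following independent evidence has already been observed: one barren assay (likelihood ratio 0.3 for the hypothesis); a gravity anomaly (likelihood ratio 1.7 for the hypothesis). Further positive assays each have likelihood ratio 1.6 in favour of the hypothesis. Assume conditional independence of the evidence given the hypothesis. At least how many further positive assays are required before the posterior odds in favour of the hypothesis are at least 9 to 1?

11

Prior odds = 0.12/0.88 = 3/22.
Combined Bayes factor of the evidence already in hand = 0.3 × 1.7 = 0.51.
Odds after that evidence = (3/22) × 0.51 = 153/2200.
Target odds = 9.
Need 1.6ⁿ ≥ 9 ÷ (153/2200) = 2200/17.
1.6¹⁰ ≈109.951 falls short of 2200/17 but 1.6¹¹ ≈175.922 reaches it, so n = 11.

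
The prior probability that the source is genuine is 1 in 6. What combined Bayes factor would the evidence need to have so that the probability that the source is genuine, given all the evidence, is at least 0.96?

Prior odds = (1/6)/(5/6) = 0.2.
Target odds = 0.96/0.04 = 24.
Required Bayes factor = 24 ÷ 0.2 = 120.

120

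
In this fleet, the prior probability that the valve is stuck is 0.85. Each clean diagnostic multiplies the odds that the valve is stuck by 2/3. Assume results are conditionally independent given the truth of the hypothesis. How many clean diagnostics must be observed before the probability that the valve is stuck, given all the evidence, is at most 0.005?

18

Prior odds: 0.85 ÷ 0.15 = 17/3.
Likelihood ratio per clean diagnostic = 2/3.
Target posterior odds = 0.005/0.995 = 1/199.
Require (2/3)ⁿ ≤ 1/199 ÷ (17/3) = 3/3383.
(2/3)¹⁷ = 131072/129140163 is still above 3/3383 but (2/3)¹⁸ = 262144/387420489 is at or below it, so n = 18.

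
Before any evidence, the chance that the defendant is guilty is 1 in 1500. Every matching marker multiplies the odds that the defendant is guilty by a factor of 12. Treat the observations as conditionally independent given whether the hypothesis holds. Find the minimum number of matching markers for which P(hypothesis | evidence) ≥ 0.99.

5

Prior odds = (1/1500)/(1499/1500) = 1/1499.
Likelihood ratio per matching marker = 12.
Target posterior odds = 0.99/0.01 = 99.
Require 12ⁿ ≥ 99 ÷ (1/1499) = 148401.
12⁴ = 20736 falls short of 148401 but 12⁵ = 248832 reaches it, so n = 5.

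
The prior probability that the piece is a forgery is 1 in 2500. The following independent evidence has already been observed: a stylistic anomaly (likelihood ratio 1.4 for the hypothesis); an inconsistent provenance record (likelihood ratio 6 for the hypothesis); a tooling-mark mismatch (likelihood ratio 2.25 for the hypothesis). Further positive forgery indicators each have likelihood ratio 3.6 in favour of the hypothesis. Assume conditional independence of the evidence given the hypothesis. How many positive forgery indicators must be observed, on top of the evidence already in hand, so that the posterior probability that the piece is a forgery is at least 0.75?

5

Prior odds = 0.0004/0.9996 = 1/2499.
Combined Bayes factor of the evidence already in hand = 1.4 × 6 × 2.25 = 18.9.
Odds after that evidence = (1/2499) × 18.9 = 9/1190.
Target odds = 0.75/0.25 = 3.
Need 3.6ⁿ ≥ 3 ÷ (9/1190) = 1190/3.
3.6⁴ = 167.9616 falls short of 1190/3 but 3.6⁵ = 604.66176 reaches it, so n = 5.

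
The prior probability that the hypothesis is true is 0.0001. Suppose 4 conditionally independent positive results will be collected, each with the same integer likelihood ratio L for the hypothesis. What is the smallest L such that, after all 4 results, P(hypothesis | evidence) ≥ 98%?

27

Prior odds = 0.0001/0.9999 = 1/9999.
Target odds = 0.98/0.02 = 49.
Need L⁴ ≥ 49 ÷ (1/9999) = 489951.
26⁴ = 456976 < 489951 ≤ 531441 = 27⁴, so L = 27.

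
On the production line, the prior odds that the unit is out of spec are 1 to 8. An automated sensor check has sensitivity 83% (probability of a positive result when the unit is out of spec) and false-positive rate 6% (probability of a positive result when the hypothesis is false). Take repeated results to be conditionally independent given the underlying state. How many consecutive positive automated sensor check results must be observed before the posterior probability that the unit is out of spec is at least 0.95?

2

Prior odds = 0.125.
Likelihood ratio of a positive result = 0.83/0.06 = 83/6.
Target odds: 0.95 ÷ 0.05 = 19.
Need 0.125 × (83/6)ⁿ ≥ 19, i.e. (83/6)ⁿ ≥ 152.
(83/6)¹ = 83/6 falls short of 152 but (83/6)² = 6889/36 reaches it, so n = 2.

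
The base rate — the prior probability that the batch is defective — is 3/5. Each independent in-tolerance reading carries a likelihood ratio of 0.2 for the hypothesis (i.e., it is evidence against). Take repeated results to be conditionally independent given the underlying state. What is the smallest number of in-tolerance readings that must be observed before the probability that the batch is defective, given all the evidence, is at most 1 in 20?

Prior odds = 0.6/0.4 = 1.5.
Likelihood ratio per in-tolerance reading = 0.2.
Target odds: 0.05 ÷ 0.95 = 1/19.
Require 0.2ⁿ ≤ 1/19 ÷ 1.5 = 2/57.
0.2² = 0.04 is still above 2/57 but 0.2³ = 0.008 is at or below it, so n = 3.

3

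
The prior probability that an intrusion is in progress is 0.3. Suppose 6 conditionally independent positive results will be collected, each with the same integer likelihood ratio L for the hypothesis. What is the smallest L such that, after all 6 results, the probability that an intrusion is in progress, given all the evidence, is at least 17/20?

Prior odds = 0.3/0.7 = 3/7.
Target odds = 0.85/0.15 = 17/3.
Need L⁶ ≥ 17/3 ÷ (3/7) = 119/9.
1⁶ = 1 < 119/9 ≤ 64 = 2⁶, so L = 2.

2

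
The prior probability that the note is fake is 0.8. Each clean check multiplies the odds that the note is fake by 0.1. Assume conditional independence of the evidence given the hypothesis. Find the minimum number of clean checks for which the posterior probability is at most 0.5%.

Prior odds = 0.8/0.2 = 4.
Likelihood ratio per clean check = 0.1.
Target odds: 0.005 ÷ 0.995 = 1/199.
Need 4 × 0.1ⁿ ≤ 1/199, i.e. 0.1ⁿ ≤ 1/796.
0.1² = 0.01 is still above 1/796 but 0.1³ = 0.001 is at or below it, so n = 3.

3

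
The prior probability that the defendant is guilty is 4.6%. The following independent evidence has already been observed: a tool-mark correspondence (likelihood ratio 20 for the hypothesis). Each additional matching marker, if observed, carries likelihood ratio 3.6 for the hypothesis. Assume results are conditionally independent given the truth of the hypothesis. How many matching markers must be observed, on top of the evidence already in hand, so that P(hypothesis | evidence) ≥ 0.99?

4

Prior odds = 0.046/0.954 = 23/477.
Bayes factor of the evidence already in hand = 20.
Odds after that evidence = (23/477) × 20 = 460/477.
Target odds = 0.99/0.01 = 99.
Need 3.6ⁿ ≥ 99 ÷ (460/477) = 47223/460.
3.6³ = 46.656 falls short of 47223/460 but 3.6⁴ = 167.9616 reaches it, so n = 4.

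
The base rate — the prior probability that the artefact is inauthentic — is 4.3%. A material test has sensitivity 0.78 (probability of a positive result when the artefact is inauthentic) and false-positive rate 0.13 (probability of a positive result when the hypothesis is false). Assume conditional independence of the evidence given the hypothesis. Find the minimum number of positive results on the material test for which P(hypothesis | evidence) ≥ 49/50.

4

Prior odds: 0.043 ÷ 0.957 = 43/957.
Likelihood ratio of a positive result = 0.78/0.13 = 6.
Target odds: 0.98 ÷ 0.02 = 49.
Need (43/957) × 6ⁿ ≥ 49, i.e. 6ⁿ ≥ 46893/43.
6³ = 216 falls short of 46893/43 but 6⁴ = 1296 reaches it, so n = 4.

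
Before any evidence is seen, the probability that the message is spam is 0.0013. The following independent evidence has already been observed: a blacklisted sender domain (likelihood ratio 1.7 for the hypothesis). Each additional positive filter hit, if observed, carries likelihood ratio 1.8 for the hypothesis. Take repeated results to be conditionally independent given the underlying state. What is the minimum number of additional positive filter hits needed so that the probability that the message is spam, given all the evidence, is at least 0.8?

Prior odds = 0.0013/0.9987 = 13/9987.
Bayes factor of the evidence already in hand = 1.7.
Odds after that evidence = (13/9987) × 1.7 = 221/99870.
Target odds = 0.8/0.2 = 4.
Need 1.8ⁿ ≥ 4 ÷ (221/99870) = 399480/221.
1.8¹² ≈1156.83 falls short of 399480/221 but 1.8¹³ ≈2082.3 reaches it, so n = 13.

13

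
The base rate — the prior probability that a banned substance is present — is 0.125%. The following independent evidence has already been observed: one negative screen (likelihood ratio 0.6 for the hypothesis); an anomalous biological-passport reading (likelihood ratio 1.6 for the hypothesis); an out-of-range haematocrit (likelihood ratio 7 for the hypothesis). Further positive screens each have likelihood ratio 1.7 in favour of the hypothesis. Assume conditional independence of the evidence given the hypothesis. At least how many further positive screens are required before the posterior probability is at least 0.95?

Prior odds = 0.00125/0.99875 = 1/799.
Combined Bayes factor of the evidence already in hand = 0.6 × 1.6 × 7 = 6.72.
Odds after that evidence = (1/799) × 6.72 = 168/19975.
Target odds = 0.95/0.05 = 19.
Need 1.7ⁿ ≥ 19 ÷ (168/19975) = 379525/168.
1.7¹⁴ ≈1683.78 falls short of 379525/168 but 1.7¹⁵ ≈2862.42 reaches it, so n = 15.

15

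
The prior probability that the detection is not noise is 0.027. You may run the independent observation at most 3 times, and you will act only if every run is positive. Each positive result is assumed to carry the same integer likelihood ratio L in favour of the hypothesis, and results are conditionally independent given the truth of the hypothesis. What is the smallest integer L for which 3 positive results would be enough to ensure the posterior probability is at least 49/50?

13

Prior odds = 0.027/0.973 = 27/973.
Target odds = 0.98/0.02 = 49.
Need L³ ≥ 49 ÷ (27/973) = 47677/27.
12³ = 1728 < 47677/27 ≤ 2197 = 13³, so L = 13.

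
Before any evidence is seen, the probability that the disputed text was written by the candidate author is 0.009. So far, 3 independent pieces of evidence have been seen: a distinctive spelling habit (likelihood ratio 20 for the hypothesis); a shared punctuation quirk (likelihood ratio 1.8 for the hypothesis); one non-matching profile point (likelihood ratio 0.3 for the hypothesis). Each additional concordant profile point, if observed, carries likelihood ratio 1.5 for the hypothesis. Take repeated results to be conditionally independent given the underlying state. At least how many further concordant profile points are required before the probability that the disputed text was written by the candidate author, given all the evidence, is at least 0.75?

9

Prior odds = 0.009/0.991 = 9/991.
Combined Bayes factor of the evidence already in hand = 20 × 1.8 × 0.3 = 10.8.
Odds after that evidence = (9/991) × 10.8 = 486/4955.
Target odds = 0.75/0.25 = 3.
Need 1.5ⁿ ≥ 3 ÷ (486/4955) = 4955/162.
1.5⁸ = 25.62890625 falls short of 4955/162 but 1.5⁹ = 19683/512 reaches it, so n = 9.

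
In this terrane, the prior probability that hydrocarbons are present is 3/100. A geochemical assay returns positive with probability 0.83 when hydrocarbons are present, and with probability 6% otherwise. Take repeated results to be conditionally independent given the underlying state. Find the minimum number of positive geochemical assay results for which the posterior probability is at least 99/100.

Prior odds: 0.03 ÷ 0.97 = 3/97.
Likelihood ratio of a positive result = 0.83/0.06 = 83/6.
Target posterior odds = 0.99/0.01 = 99.
Require (83/6)ⁿ ≥ 99 ÷ (3/97) = 3201.
(83/6)³ = 571787/216 falls short of 3201 but (83/6)⁴ = 47458321/1296 reaches it, so n = 4.

4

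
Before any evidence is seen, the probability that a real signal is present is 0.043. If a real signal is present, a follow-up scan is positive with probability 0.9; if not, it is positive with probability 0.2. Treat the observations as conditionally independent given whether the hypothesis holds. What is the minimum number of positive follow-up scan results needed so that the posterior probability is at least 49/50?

Prior odds: 0.043 ÷ 0.957 = 43/957.
Likelihood ratio of a positive = 0.9/0.2 = 4.5.
Target posterior odds = 0.98/0.02 = 49.
Need (43/957) × 4.5ⁿ ≥ 49, i.e. 4.5ⁿ ≥ 46893/43.
4.5⁴ = 410.0625 falls short of 46893/43 but 4.5⁵ = 1845.28125 reaches it, so n = 5.

5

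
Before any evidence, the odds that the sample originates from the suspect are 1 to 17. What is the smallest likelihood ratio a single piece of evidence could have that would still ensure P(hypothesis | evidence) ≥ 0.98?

833

Prior odds = 1/17.
Target odds = 0.98/0.02 = 49.
Required Bayes factor = 49 ÷ (1/17) = 833.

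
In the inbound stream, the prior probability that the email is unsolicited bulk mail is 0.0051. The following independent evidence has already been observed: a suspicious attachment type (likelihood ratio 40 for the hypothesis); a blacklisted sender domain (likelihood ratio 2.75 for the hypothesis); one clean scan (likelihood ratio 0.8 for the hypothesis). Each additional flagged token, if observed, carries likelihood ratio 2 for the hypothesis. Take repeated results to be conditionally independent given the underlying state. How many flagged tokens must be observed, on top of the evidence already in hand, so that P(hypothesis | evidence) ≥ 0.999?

12

Prior odds = 0.0051/0.9949 = 51/9949.
Combined Bayes factor of the evidence already in hand = 40 × 2.75 × 0.8 = 88.
Odds after that evidence = (51/9949) × 88 = 4488/9949.
Target odds = 0.999/0.001 = 999.
Need 2ⁿ ≥ 999 ÷ (4488/9949) = 3313017/1496.
2¹¹ = 2048 falls short of 3313017/1496 but 2¹² = 4096 reaches it, so n = 12.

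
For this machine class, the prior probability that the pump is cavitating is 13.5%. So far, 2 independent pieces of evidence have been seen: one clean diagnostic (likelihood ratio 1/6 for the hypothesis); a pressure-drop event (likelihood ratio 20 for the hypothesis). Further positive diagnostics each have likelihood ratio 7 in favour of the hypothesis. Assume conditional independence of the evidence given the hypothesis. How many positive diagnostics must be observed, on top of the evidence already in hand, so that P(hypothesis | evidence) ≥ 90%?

Prior odds = 0.135/0.865 = 27/173.
Combined Bayes factor of the evidence already in hand = (1/6) × 20 = 10/3.
Odds after that evidence = (27/173) × 10/3 = 90/173.
Target odds = 0.9/0.1 = 9.
Need 7ⁿ ≥ 9 ÷ (90/173) = 17.3.
7¹ = 7 falls short of 17.3 but 7² = 49 reaches it, so n = 2.

2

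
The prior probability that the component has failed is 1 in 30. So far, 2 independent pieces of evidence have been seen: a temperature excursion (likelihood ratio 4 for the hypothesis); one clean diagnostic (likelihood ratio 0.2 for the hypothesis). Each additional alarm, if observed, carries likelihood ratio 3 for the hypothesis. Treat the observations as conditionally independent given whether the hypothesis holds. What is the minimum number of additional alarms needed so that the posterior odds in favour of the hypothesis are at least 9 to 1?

6

Prior odds = (1/30)/(29/30) = 1/29.
Combined Bayes factor of the evidence already in hand = 4 × 0.2 = 0.8.
Odds after that evidence = (1/29) × 0.8 = 4/145.
Target odds = 9.
Need 3ⁿ ≥ 9 ÷ (4/145) = 326.25.
3⁵ = 243 falls short of 326.25 but 3⁶ = 729 reaches it, so n = 6.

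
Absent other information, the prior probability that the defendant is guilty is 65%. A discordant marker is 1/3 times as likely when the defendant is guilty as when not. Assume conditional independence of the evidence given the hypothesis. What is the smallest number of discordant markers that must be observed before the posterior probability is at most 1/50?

Prior odds = 0.65/0.35 = 13/7.
Likelihood ratio per discordant marker = 1/3.
Target posterior odds = 0.02/0.98 = 1/49.
Need (13/7) × (1/3)ⁿ ≤ 1/49, i.e. (1/3)ⁿ ≤ 1/91.
(1/3)⁴ = 1/81 is still above 1/91 but (1/3)⁵ = 1/243 is at or below it, so n = 5.

5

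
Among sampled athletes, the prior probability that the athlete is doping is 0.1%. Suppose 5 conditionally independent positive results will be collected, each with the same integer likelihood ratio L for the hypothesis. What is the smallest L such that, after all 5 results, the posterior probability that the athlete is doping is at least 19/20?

8

Prior odds = 0.001/0.999 = 1/999.
Target odds = 0.95/0.05 = 19.
Need L⁵ ≥ 19 ÷ (1/999) = 18981.
7⁵ = 16807 < 18981 ≤ 32768 = 8⁵, so L = 8.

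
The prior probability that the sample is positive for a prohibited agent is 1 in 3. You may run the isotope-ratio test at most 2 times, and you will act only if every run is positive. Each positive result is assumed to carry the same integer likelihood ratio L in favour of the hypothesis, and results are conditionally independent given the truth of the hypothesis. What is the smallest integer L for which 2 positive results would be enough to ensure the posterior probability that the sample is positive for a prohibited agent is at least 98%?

10

Prior odds = (1/3)/(2/3) = 0.5.
Target odds = 0.98/0.02 = 49.
Need L² ≥ 49 ÷ 0.5 = 98.
9² = 81 < 98 ≤ 100 = 10², so L = 10.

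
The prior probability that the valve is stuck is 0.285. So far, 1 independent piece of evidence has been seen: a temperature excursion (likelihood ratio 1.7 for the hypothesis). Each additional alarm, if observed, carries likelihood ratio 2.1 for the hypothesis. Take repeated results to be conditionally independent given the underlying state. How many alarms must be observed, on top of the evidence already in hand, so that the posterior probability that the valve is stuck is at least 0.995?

8

Prior odds = 0.285/0.715 = 57/143.
Bayes factor of the evidence already in hand = 1.7.
Odds after that evidence = (57/143) × 1.7 = 969/1430.
Target odds = 0.995/0.005 = 199.
Need 2.1ⁿ ≥ 199 ÷ (969/1430) = 284570/969.
2.1⁷ ≈180.109 falls short of 284570/969 but 2.1⁸ ≈378.229 reaches it, so n = 8.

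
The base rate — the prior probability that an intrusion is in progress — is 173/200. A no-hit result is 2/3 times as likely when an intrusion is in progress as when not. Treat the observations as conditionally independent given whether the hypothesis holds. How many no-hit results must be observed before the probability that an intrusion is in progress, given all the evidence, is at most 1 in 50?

15

Prior odds: 0.865 ÷ 0.135 = 173/27.
Likelihood ratio per no-hit result = 2/3.
Target posterior odds = 0.02/0.98 = 1/49.
Need (173/27) × (2/3)ⁿ ≤ 1/49, i.e. (2/3)ⁿ ≤ 27/8477.
(2/3)¹⁴ = 16384/4782969 is still above 27/8477 but (2/3)¹⁵ = 32768/14348907 is at or below it, so n = 15.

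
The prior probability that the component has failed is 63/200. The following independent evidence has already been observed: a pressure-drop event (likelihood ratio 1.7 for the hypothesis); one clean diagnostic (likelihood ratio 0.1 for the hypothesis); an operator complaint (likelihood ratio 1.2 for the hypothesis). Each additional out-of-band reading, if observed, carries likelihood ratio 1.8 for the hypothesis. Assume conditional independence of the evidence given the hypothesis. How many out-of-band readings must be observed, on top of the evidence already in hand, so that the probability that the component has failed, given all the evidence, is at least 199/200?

14

Prior odds = 0.315/0.685 = 63/137.
Combined Bayes factor of the evidence already in hand = 1.7 × 0.1 × 1.2 = 0.204.
Odds after that evidence = (63/137) × 0.204 = 3213/34250.
Target odds = 0.995/0.005 = 199.
Need 1.8ⁿ ≥ 199 ÷ (3213/34250) = 6815750/3213.
1.8¹³ ≈2082.3 falls short of 6815750/3213 but 1.8¹⁴ ≈3748.13 reaches it, so n = 14.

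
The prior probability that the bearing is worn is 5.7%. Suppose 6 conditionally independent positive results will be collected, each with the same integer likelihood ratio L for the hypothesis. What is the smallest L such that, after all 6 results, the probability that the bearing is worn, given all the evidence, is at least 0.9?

3

Prior odds = 0.057/0.943 = 57/943.
Target odds = 0.9/0.1 = 9.
Need L⁶ ≥ 9 ÷ (57/943) = 2829/19.
2⁶ = 64 < 2829/19 ≤ 729 = 3⁶, so L = 3.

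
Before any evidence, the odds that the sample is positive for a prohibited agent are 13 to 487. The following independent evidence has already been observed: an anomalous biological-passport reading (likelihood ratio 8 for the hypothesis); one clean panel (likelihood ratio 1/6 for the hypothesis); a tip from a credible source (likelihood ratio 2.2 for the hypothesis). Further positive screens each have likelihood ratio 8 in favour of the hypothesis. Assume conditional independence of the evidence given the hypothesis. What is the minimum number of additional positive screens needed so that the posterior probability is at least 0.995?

Prior odds = 13/487.
Combined Bayes factor of the evidence already in hand = 8 × (1/6) × 2.2 = 44/15.
Odds after that evidence = (13/487) × 44/15 = 572/7305.
Target odds = 0.995/0.005 = 199.
Need 8ⁿ ≥ 199 ÷ (572/7305) = 1453695/572.
8³ = 512 falls short of 1453695/572 but 8⁴ = 4096 reaches it, so n = 4.

4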